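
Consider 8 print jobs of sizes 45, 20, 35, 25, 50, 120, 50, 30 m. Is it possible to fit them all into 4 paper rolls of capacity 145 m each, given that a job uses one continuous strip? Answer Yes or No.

Yes

A valid assignment using 3 paper rolls:
  roll 1: 120 + 25 = 145
  roll 2: 50 + 50 + 45 = 145
  roll 3: 35 + 30 + 20 = 85
That uses only 3 ≤ 4, so 4 paper rolls are enough.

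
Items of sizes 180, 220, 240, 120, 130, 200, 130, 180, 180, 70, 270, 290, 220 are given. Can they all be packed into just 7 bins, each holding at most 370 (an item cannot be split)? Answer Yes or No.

No

Total = 2430; ⌈2430/370⌉ = 7.
The bound of 7 does not rule out 7, but exhaustive search shows no assignment into 7 bins of capacity 370 exists — the minimum is 8.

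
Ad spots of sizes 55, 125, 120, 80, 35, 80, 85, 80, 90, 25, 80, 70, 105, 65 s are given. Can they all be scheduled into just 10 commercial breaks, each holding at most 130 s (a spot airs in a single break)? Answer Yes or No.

Total = 1095 s; ⌈1095/130⌉ = 9.
10 ad spots each exceed half the capacity and cannot share a break, forcing at least 10 commercial breaks.
The bound of 10 does not rule out 10, but exhaustive search shows no assignment into 10 commercial breaks of capacity 130 s exists — the minimum is 11.

No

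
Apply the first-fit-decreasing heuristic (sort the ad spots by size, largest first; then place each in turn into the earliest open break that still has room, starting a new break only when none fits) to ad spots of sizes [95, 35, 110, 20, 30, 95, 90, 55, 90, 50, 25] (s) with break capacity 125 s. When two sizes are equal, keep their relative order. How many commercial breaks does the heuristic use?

Sorted descending: 110, 95, 95, 90, 90, 55, 50, 35, 30, 25, 20.
  110 → break 1 (new)  [load 110/125]
  95 → break 2 (new)  [load 95/125]
  95 → break 3 (new)  [load 95/125]
  90 → break 4 (new)  [load 90/125]
  90 → break 5 (new)  [load 90/125]
  55 → break 6 (new)  [load 55/125]
  50 → break 6  [load 105/125]
  35 → break 4  [load 125/125]
  30 → break 2  [load 125/125]
  25 → break 3  [load 120/125]
  20 → break 5  [load 110/125]
6 commercial breaks opened.

6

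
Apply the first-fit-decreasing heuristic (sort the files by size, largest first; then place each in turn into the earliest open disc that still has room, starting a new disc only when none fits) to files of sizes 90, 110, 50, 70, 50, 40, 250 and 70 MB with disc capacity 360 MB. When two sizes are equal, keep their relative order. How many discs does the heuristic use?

3

Sorted descending: 250, 110, 90, 70, 70, 50, 50, 40.
  250 → disc 1 (new)  [load 250/360]
  110 → disc 1  [load 360/360]
  90 → disc 2 (new)  [load 90/360]
  70 → disc 2  [load 160/360]
  70 → disc 2  [load 230/360]
  50 → disc 2  [load 280/360]
  50 → disc 2  [load 330/360]
  40 → disc 3 (new)  [load 40/360]
3 discs opened.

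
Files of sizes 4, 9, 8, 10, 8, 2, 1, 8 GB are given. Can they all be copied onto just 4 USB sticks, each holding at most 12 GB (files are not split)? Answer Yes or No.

Total = 50 GB; ⌈50/12⌉ = 5.
At least 5 USB sticks are required, but only 4 are allowed.

No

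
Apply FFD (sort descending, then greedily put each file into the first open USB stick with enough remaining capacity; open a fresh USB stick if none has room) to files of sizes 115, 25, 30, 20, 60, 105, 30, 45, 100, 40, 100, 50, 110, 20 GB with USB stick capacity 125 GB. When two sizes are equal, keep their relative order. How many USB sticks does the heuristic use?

Sorted descending: 115, 110, 105, 100, 100, 60, 50, 45, 40, 30, 30, 25, 20, 20.
  115 → USB stick 1 (new)  [load 115/125]
  110 → USB stick 2 (new)  [load 110/125]
  105 → USB stick 3 (new)  [load 105/125]
  100 → USB stick 4 (new)  [load 100/125]
  100 → USB stick 5 (new)  [load 100/125]
  60 → USB stick 6 (new)  [load 60/125]
  50 → USB stick 6  [load 110/125]
  45 → USB stick 7 (new)  [load 45/125]
  40 → USB stick 7  [load 85/125]
  30 → USB stick 7  [load 115/125]
  30 → USB stick 8 (new)  [load 30/125]
  25 → USB stick 4  [load 125/125]
  20 → USB stick 3  [load 125/125]
  20 → USB stick 5  [load 120/125]
8 USB sticks opened.

8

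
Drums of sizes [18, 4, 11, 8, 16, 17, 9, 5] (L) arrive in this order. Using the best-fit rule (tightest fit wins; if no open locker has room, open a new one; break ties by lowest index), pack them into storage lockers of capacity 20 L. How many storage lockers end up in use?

  18 → locker 1 (new)  [load 18/20]
  4 → locker 2 (new)  [load 4/20]
  11 → locker 2  [load 15/20]
  8 → locker 3 (new)  [load 8/20]
  16 → locker 4 (new)  [load 16/20]
  17 → locker 5 (new)  [load 17/20]
  9 → locker 3  [load 17/20]
  5 → locker 2  [load 20/20]
5 storage lockers opened.

5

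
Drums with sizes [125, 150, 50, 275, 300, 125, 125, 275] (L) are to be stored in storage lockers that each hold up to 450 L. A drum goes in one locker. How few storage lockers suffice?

Total = 300 + 275 + 275 + 150 + 125 + 125 + 125 + 50 = 1425 L.
Lower bound: ⌈1425/450⌉ = 4 storage lockers.
A packing using 4 storage lockers:
  locker 1: 300 + 150 = 450
  locker 2: 275 + 125 + 50 = 450
  locker 3: 275 + 125 = 400
  locker 4: 125 = 125
This matches the lower bound, so 4 is optimal.

4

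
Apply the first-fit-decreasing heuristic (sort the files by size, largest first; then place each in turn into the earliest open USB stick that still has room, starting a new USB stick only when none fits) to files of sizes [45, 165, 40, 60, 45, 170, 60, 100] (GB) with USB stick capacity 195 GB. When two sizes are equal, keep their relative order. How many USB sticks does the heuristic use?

4

Sorted descending: 170, 165, 100, 60, 60, 45, 45, 40.
  170 → USB stick 1 (new)  [load 170/195]
  165 → USB stick 2 (new)  [load 165/195]
  100 → USB stick 3 (new)  [load 100/195]
  60 → USB stick 3  [load 160/195]
  60 → USB stick 4 (new)  [load 60/195]
  45 → USB stick 4  [load 105/195]
  45 → USB stick 4  [load 150/195]
  40 → USB stick 4  [load 190/195]
4 USB sticks opened.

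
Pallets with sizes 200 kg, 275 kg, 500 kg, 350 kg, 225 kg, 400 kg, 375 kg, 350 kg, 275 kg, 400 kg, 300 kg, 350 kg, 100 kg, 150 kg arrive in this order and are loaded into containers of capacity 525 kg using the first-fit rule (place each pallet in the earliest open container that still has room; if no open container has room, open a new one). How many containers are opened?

  200 → container 1 (new)  [load 200/525]
  275 → container 1  [load 475/525]
  500 → container 2 (new)  [load 500/525]
  350 → container 3 (new)  [load 350/525]
  225 → container 4 (new)  [load 225/525]
  400 → container 5 (new)  [load 400/525]
  375 → container 6 (new)  [load 375/525]
  350 → container 7 (new)  [load 350/525]
  275 → container 4  [load 500/525]
  400 → container 8 (new)  [load 400/525]
  300 → container 9 (new)  [load 300/525]
  350 → container 10 (new)  [load 350/525]
  100 → container 3  [load 450/525]
  150 → container 6  [load 525/525]
10 containers opened.

10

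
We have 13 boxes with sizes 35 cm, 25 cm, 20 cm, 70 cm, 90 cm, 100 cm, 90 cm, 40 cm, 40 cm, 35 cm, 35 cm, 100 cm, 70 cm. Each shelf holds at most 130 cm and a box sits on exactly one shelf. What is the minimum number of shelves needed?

Total = 100 + 100 + 90 + 90 + 70 + 70 + 40 + 40 + 35 + 35 + 35 + 25 + 20 = 750 cm.
Lower bound: ⌈750/130⌉ = 6 shelves.
A packing using 7 shelves:
  shelf 1: 100 + 25 = 125
  shelf 2: 100 + 20 = 120
  shelf 3: 90 + 40 = 130
  shelf 4: 90 + 40 = 130
  shelf 5: 70 + 35 = 105
  shelf 6: 70 + 35 = 105
  shelf 7: 35 = 35
No arrangement into 6 shelves stays within capacity, so 7 is optimal.

7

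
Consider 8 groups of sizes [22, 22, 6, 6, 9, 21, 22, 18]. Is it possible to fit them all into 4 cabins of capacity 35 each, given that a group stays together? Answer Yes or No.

No

Total = 126; ⌈126/35⌉ = 4.
5 groups each exceed half the capacity and cannot share a cabin, forcing at least 5 cabins.
At least 5 cabins are required, but only 4 are allowed.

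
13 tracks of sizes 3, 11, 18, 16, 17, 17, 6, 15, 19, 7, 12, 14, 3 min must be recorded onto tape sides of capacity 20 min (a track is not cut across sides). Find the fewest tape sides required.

9

Total = 19 + 18 + 17 + 17 + 16 + 15 + 14 + 12 + 11 + 7 + 6 + 3 + 3 = 158 min.
Lower bound: ⌈158/20⌉ = 8 tape sides.
Also, 9 tracks each exceed 10 min, and no two of those can share a side, so at least 9 tape sides are needed.
A packing using 9 tape sides:
  side 1: 19 = 19
  side 2: 18 = 18
  side 3: 17 + 3 = 20
  side 4: 17 + 3 = 20
  side 5: 16 = 16
  side 6: 15 = 15
  side 7: 14 + 6 = 20
  side 8: 12 + 7 = 19
  side 9: 11 = 11
This matches the lower bound, so 9 is optimal.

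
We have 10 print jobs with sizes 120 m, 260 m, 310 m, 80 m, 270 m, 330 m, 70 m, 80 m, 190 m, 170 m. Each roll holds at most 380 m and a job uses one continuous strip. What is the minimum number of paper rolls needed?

6

Total = 330 + 310 + 270 + 260 + 190 + 170 + 120 + 80 + 80 + 70 = 1880 m.
Lower bound: ⌈1880/380⌉ = 5 paper rolls.
A packing using 6 paper rolls:
  roll 1: 330 = 330
  roll 2: 310 + 70 = 380
  roll 3: 270 + 80 = 350
  roll 4: 260 + 120 = 380
  roll 5: 190 + 170 = 360
  roll 6: 80 = 80
No arrangement into 5 paper rolls stays within capacity, so 6 is optimal.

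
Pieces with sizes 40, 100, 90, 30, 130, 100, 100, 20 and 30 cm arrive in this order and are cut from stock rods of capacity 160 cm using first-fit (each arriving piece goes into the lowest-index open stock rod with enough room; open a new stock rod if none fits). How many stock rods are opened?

  40 → stock rod 1 (new)  [load 40/160]
  100 → stock rod 1  [load 140/160]
  90 → stock rod 2 (new)  [load 90/160]
  30 → stock rod 2  [load 120/160]
  130 → stock rod 3 (new)  [load 130/160]
  100 → stock rod 4 (new)  [load 100/160]
  100 → stock rod 5 (new)  [load 100/160]
  20 → stock rod 1  [load 160/160]
  30 → stock rod 2  [load 150/160]
5 stock rods opened.

5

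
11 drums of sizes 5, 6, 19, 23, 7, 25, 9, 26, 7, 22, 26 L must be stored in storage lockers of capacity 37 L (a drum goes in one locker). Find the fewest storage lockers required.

Total = 26 + 26 + 25 + 23 + 22 + 19 + 9 + 7 + 7 + 6 + 5 = 175 L.
Lower bound: ⌈175/37⌉ = 5 storage lockers.
Also, 6 drums each exceed 37/2 L, and no two of those can share a locker, so at least 6 storage lockers are needed.
A packing using 6 storage lockers:
  locker 1: 26 + 9 = 35
  locker 2: 26 + 7 = 33
  locker 3: 25 + 7 + 5 = 37
  locker 4: 23 + 6 = 29
  locker 5: 22 = 22
  locker 6: 19 = 19
This matches the lower bound, so 6 is optimal.

6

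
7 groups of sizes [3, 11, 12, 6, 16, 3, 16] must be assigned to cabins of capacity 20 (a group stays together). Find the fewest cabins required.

4

Total = 16 + 16 + 12 + 11 + 6 + 3 + 3 = 67.
Lower bound: ⌈67/20⌉ = 4 cabins.
A packing using 4 cabins:
  cabin 1: 16 + 3 = 19
  cabin 2: 16 + 3 = 19
  cabin 3: 12 + 6 = 18
  cabin 4: 11 = 11
This matches the lower bound, so 4 is optimal.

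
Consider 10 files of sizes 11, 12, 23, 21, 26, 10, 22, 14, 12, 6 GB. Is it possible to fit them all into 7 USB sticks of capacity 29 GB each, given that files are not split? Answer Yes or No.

A valid assignment using 7 USB sticks:
  USB stick 1: 26 = 26
  USB stick 2: 23 + 6 = 29
  USB stick 3: 22 = 22
  USB stick 4: 21 = 21
  USB stick 5: 14 + 12 = 26
  USB stick 6: 12 + 11 = 23
  USB stick 7: 10 = 10
Every load is within 29 GB, so 7 USB sticks suffice.

Yes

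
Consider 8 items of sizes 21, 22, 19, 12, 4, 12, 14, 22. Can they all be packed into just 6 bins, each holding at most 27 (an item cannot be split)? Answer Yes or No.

A valid assignment using 6 bins:
  bin 1: 22 + 4 = 26
  bin 2: 22 = 22
  bin 3: 21 = 21
  bin 4: 19 = 19
  bin 5: 14 + 12 = 26
  bin 6: 12 = 12
Every load is within 27, so 6 bins suffice.

Yes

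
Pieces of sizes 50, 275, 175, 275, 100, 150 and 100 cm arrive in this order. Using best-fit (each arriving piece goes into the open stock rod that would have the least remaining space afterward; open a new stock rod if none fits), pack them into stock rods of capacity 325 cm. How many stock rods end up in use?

4

  50 → stock rod 1 (new)  [load 50/325]
  275 → stock rod 1  [load 325/325]
  175 → stock rod 2 (new)  [load 175/325]
  275 → stock rod 3 (new)  [load 275/325]
  100 → stock rod 2  [load 275/325]
  150 → stock rod 4 (new)  [load 150/325]
  100 → stock rod 4  [load 250/325]
4 stock rods opened.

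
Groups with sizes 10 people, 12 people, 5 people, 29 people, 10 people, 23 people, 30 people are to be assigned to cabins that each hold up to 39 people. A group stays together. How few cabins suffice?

4

Total = 30 + 29 + 23 + 12 + 10 + 10 + 5 = 119 people.
Lower bound: ⌈119/39⌉ = 4 cabins.
A packing using 4 cabins:
  cabin 1: 30 + 5 = 35
  cabin 2: 29 + 10 = 39
  cabin 3: 23 + 12 = 35
  cabin 4: 10 = 10
This matches the lower bound, so 4 is optimal.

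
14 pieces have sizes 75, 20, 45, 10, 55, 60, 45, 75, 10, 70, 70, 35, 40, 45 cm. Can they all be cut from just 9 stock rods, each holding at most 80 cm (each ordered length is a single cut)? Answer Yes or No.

No

Total = 655 cm; ⌈655/80⌉ = 9.
The bound of 9 does not rule out 9, but exhaustive search shows no assignment into 9 stock rods of capacity 80 cm exists — the minimum is 10.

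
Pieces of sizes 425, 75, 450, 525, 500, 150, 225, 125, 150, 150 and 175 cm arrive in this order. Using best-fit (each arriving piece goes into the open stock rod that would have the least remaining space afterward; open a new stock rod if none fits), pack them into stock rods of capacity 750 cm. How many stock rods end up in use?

5

  425 → stock rod 1 (new)  [load 425/750]
  75 → stock rod 1  [load 500/750]
  450 → stock rod 2 (new)  [load 450/750]
  525 → stock rod 3 (new)  [load 525/750]
  500 → stock rod 4 (new)  [load 500/750]
  150 → stock rod 3  [load 675/750]
  225 → stock rod 1  [load 725/750]
  125 → stock rod 4  [load 625/750]
  150 → stock rod 2  [load 600/750]
  150 → stock rod 2  [load 750/750]
  175 → stock rod 5 (new)  [load 175/750]
5 stock rods opened.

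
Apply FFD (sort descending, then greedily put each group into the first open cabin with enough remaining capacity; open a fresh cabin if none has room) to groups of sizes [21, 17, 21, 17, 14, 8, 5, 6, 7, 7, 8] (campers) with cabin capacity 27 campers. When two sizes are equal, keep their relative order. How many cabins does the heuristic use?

6

Sorted descending: 21, 21, 17, 17, 14, 8, 8, 7, 7, 6, 5.
  21 → cabin 1 (new)  [load 21/27]
  21 → cabin 2 (new)  [load 21/27]
  17 → cabin 3 (new)  [load 17/27]
  17 → cabin 4 (new)  [load 17/27]
  14 → cabin 5 (new)  [load 14/27]
  8 → cabin 3  [load 25/27]
  8 → cabin 4  [load 25/27]
  7 → cabin 5  [load 21/27]
  7 → cabin 6 (new)  [load 7/27]
  6 → cabin 1  [load 27/27]
  5 → cabin 2  [load 26/27]
6 cabins opened.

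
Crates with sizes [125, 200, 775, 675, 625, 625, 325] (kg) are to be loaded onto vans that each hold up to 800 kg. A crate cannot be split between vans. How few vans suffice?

Total = 775 + 675 + 625 + 625 + 325 + 200 + 125 = 3350 kg.
Lower bound: ⌈3350/800⌉ = 5 vans.
A packing using 5 vans:
  van 1: 775 = 775
  van 2: 675 + 125 = 800
  van 3: 625 = 625
  van 4: 625 = 625
  van 5: 325 + 200 = 525
This matches the lower bound, so 5 is optimal.

5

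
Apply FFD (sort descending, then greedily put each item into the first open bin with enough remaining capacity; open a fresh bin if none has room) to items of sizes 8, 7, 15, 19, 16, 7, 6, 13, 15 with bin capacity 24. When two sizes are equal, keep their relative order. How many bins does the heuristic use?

Sorted descending: 19, 16, 15, 15, 13, 8, 7, 7, 6.
  19 → bin 1 (new)  [load 19/24]
  16 → bin 2 (new)  [load 16/24]
  15 → bin 3 (new)  [load 15/24]
  15 → bin 4 (new)  [load 15/24]
  13 → bin 5 (new)  [load 13/24]
  8 → bin 2  [load 24/24]
  7 → bin 3  [load 22/24]
  7 → bin 4  [load 22/24]
  6 → bin 5  [load 19/24]
5 bins opened.

5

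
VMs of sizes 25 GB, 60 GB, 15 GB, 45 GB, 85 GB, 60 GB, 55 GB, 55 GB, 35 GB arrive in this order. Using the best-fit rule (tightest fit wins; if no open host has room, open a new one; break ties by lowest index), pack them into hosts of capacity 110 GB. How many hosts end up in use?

  25 → host 1 (new)  [load 25/110]
  60 → host 1  [load 85/110]
  15 → host 1  [load 100/110]
  45 → host 2 (new)  [load 45/110]
  85 → host 3 (new)  [load 85/110]
  60 → host 2  [load 105/110]
  55 → host 4 (new)  [load 55/110]
  55 → host 4  [load 110/110]
  35 → host 5 (new)  [load 35/110]
5 hosts opened.

5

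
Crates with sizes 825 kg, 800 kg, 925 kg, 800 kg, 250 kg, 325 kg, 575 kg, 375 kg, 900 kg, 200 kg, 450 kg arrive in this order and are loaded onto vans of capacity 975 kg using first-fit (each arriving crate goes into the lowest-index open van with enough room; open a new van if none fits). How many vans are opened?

8

  825 → van 1 (new)  [load 825/975]
  800 → van 2 (new)  [load 800/975]
  925 → van 3 (new)  [load 925/975]
  800 → van 4 (new)  [load 800/975]
  250 → van 5 (new)  [load 250/975]
  325 → van 5  [load 575/975]
  575 → van 6 (new)  [load 575/975]
  375 → van 5  [load 950/975]
  900 → van 7 (new)  [load 900/975]
  200 → van 6  [load 775/975]
  450 → van 8 (new)  [load 450/975]
8 vans opened.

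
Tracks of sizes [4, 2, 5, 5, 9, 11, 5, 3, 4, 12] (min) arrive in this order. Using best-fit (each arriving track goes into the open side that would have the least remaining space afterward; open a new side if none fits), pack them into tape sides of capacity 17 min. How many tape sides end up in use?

  4 → side 1 (new)  [load 4/17]
  2 → side 1  [load 6/17]
  5 → side 1  [load 11/17]
  5 → side 1  [load 16/17]
  9 → side 2 (new)  [load 9/17]
  11 → side 3 (new)  [load 11/17]
  5 → side 3  [load 16/17]
  3 → side 2  [load 12/17]
  4 → side 2  [load 16/17]
  12 → side 4 (new)  [load 12/17]
4 tape sides opened.

4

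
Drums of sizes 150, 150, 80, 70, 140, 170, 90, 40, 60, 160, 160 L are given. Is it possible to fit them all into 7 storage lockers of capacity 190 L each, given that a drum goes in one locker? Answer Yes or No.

No

Total = 1270 L; ⌈1270/190⌉ = 7.
The bound of 7 does not rule out 7, but exhaustive search shows no assignment into 7 storage lockers of capacity 190 L exists — the minimum is 8.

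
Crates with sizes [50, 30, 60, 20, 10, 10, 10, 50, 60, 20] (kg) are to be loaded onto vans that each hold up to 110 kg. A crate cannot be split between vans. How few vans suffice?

Total = 60 + 60 + 50 + 50 + 30 + 20 + 20 + 10 + 10 + 10 = 320 kg.
Lower bound: ⌈320/110⌉ = 3 vans.
A packing using 3 vans:
  van 1: 60 + 50 = 110
  van 2: 60 + 50 = 110
  van 3: 30 + 20 + 20 + 10 + 10 + 10 = 100
This matches the lower bound, so 3 is optimal.

3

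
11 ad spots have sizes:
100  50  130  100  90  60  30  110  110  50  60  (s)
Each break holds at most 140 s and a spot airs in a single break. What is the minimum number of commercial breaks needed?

8

Total = 130 + 110 + 110 + 100 + 100 + 90 + 60 + 60 + 50 + 50 + 30 = 890 s.
Lower bound: ⌈890/140⌉ = 7 commercial breaks.
A packing using 8 commercial breaks:
  break 1: 130 = 130
  break 2: 110 + 30 = 140
  break 3: 110 = 110
  break 4: 100 = 100
  break 5: 100 = 100
  break 6: 90 + 50 = 140
  break 7: 60 + 60 = 120
  break 8: 50 = 50
No arrangement into 7 commercial breaks stays within capacity, so 8 is optimal.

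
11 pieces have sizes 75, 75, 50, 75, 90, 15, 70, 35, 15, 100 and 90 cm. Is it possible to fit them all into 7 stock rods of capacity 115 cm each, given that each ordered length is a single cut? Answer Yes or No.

No

Total = 690 cm; ⌈690/115⌉ = 6.
7 pieces each exceed half the capacity and cannot share a stock rod, forcing at least 7 stock rods.
The bound of 7 does not rule out 7, but exhaustive search shows no assignment into 7 stock rods of capacity 115 cm exists — the minimum is 8.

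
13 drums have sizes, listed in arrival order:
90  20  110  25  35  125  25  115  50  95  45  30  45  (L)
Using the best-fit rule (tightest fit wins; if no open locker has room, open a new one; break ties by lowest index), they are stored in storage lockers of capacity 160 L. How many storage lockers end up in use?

  90 → locker 1 (new)  [load 90/160]
  20 → locker 1  [load 110/160]
  110 → locker 2 (new)  [load 110/160]
  25 → locker 1  [load 135/160]
  35 → locker 2  [load 145/160]
  125 → locker 3 (new)  [load 125/160]
  25 → locker 1  [load 160/160]
  115 → locker 4 (new)  [load 115/160]
  50 → locker 5 (new)  [load 50/160]
  95 → locker 5  [load 145/160]
  45 → locker 4  [load 160/160]
  30 → locker 3  [load 155/160]
  45 → locker 6 (new)  [load 45/160]
6 storage lockers opened.

6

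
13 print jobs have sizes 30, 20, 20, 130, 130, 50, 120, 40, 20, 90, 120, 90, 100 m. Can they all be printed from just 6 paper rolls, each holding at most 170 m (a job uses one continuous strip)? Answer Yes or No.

Total = 960 m; ⌈960/170⌉ = 6.
7 print jobs each exceed half the capacity and cannot share a roll, forcing at least 7 paper rolls.
At least 7 paper rolls are required, but only 6 are allowed.

No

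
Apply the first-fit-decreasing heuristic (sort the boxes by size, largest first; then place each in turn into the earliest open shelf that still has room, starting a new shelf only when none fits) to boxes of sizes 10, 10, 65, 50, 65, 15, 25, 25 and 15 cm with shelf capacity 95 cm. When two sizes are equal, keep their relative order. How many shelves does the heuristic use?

4

Sorted descending: 65, 65, 50, 25, 25, 15, 15, 10, 10.
  65 → shelf 1 (new)  [load 65/95]
  65 → shelf 2 (new)  [load 65/95]
  50 → shelf 3 (new)  [load 50/95]
  25 → shelf 1  [load 90/95]
  25 → shelf 2  [load 90/95]
  15 → shelf 3  [load 65/95]
  15 → shelf 3  [load 80/95]
  10 → shelf 3  [load 90/95]
  10 → shelf 4 (new)  [load 10/95]
4 shelves opened.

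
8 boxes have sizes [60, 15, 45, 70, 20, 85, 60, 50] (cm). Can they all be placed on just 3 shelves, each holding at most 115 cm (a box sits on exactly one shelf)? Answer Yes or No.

Total = 405 cm; ⌈405/115⌉ = 4.
At least 4 shelves are required, but only 3 are allowed.

No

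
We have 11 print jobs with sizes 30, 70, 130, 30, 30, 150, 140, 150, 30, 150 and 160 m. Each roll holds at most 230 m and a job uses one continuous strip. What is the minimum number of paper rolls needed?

6

Total = 160 + 150 + 150 + 150 + 140 + 130 + 70 + 30 + 30 + 30 + 30 = 1070 m.
Lower bound: ⌈1070/230⌉ = 5 paper rolls.
Also, 6 print jobs each exceed 115 m, and no two of those can share a roll, so at least 6 paper rolls are needed.
A packing using 6 paper rolls:
  roll 1: 160 + 70 = 230
  roll 2: 150 + 30 + 30 = 210
  roll 3: 150 + 30 + 30 = 210
  roll 4: 150 = 150
  roll 5: 140 = 140
  roll 6: 130 = 130
This matches the lower bound, so 6 is optimal.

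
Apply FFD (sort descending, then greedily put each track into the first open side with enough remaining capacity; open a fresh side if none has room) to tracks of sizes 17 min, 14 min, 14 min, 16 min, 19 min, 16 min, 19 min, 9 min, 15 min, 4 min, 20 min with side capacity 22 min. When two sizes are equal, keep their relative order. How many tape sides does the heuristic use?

Sorted descending: 20, 19, 19, 17, 16, 16, 15, 14, 14, 9, 4.
  20 → side 1 (new)  [load 20/22]
  19 → side 2 (new)  [load 19/22]
  19 → side 3 (new)  [load 19/22]
  17 → side 4 (new)  [load 17/22]
  16 → side 5 (new)  [load 16/22]
  16 → side 6 (new)  [load 16/22]
  15 → side 7 (new)  [load 15/22]
  14 → side 8 (new)  [load 14/22]
  14 → side 9 (new)  [load 14/22]
  9 → side 10 (new)  [load 9/22]
  4 → side 4  [load 21/22]
10 tape sides opened.

10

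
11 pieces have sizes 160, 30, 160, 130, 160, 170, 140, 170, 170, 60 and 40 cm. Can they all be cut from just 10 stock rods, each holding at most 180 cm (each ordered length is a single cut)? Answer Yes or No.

A valid assignment using 9 stock rods:
  stock rod 1: 170 = 170
  stock rod 2: 170 = 170
  stock rod 3: 170 = 170
  stock rod 4: 160 = 160
  stock rod 5: 160 = 160
  stock rod 6: 160 = 160
  stock rod 7: 140 + 40 = 180
  stock rod 8: 130 + 30 = 160
  stock rod 9: 60 = 60
That uses only 9 ≤ 10, so 10 stock rods are enough.

Yes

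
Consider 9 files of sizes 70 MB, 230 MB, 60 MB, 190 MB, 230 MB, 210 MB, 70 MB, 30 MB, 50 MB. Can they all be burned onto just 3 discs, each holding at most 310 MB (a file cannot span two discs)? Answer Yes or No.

No

Total = 1140 MB; ⌈1140/310⌉ = 4.
At least 4 discs are required, but only 3 are allowed.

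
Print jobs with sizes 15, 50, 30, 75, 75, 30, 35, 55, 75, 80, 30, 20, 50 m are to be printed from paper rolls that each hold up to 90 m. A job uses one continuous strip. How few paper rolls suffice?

8

Total = 80 + 75 + 75 + 75 + 55 + 50 + 50 + 35 + 30 + 30 + 30 + 20 + 15 = 620 m.
Lower bound: ⌈620/90⌉ = 7 paper rolls.
A packing using 8 paper rolls:
  roll 1: 80 = 80
  roll 2: 75 + 15 = 90
  roll 3: 75 = 75
  roll 4: 75 = 75
  roll 5: 55 + 35 = 90
  roll 6: 50 + 30 = 80
  roll 7: 50 + 30 = 80
  roll 8: 30 + 20 = 50
No arrangement into 7 paper rolls stays within capacity, so 8 is optimal.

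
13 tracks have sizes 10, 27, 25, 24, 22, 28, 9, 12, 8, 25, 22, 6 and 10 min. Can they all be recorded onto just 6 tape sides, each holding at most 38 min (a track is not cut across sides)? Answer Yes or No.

No

Total = 228 min; ⌈228/38⌉ = 6.
7 tracks each exceed half the capacity and cannot share a side, forcing at least 7 tape sides.
At least 7 tape sides are required, but only 6 are allowed.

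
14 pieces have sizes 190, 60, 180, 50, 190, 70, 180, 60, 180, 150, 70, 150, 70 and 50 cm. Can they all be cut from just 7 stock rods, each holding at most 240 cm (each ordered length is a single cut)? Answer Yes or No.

No

Total = 1650 cm; ⌈1650/240⌉ = 7.
The bound of 7 does not rule out 7, but exhaustive search shows no assignment into 7 stock rods of capacity 240 cm exists — the minimum is 8.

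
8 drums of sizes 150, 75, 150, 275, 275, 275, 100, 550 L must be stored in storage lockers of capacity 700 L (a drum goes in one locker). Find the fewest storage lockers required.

3

Total = 550 + 275 + 275 + 275 + 150 + 150 + 100 + 75 = 1850 L.
Lower bound: ⌈1850/700⌉ = 3 storage lockers.
A packing using 3 storage lockers:
  locker 1: 550 + 150 = 700
  locker 2: 275 + 275 + 150 = 700
  locker 3: 275 + 100 + 75 = 450
This matches the lower bound, so 3 is optimal.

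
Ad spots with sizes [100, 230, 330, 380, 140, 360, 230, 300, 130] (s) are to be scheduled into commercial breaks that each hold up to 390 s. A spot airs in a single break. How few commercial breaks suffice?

7

Total = 380 + 360 + 330 + 300 + 230 + 230 + 140 + 130 + 100 = 2200 s.
Lower bound: ⌈2200/390⌉ = 6 commercial breaks.
A packing using 7 commercial breaks:
  break 1: 380 = 380
  break 2: 360 = 360
  break 3: 330 = 330
  break 4: 300 = 300
  break 5: 230 + 140 = 370
  break 6: 230 + 130 = 360
  break 7: 100 = 100
No arrangement into 6 commercial breaks stays within capacity, so 7 is optimal.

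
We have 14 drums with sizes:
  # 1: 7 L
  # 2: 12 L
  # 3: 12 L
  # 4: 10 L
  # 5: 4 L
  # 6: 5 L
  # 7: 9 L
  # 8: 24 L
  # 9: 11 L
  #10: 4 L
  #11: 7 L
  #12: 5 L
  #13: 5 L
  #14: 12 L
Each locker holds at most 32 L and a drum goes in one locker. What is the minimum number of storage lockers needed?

4

Total = 24 + 12 + 12 + 12 + 11 + 10 + 9 + 7 + 7 + 5 + 5 + 5 + 4 + 4 = 127 L.
Lower bound: ⌈127/32⌉ = 4 storage lockers.
A packing using 4 storage lockers:
  locker 1: 24 + 7 = 31
  locker 2: 12 + 12 + 4 + 4 = 32
  locker 3: 12 + 11 + 9 = 32
  locker 4: 10 + 7 + 5 + 5 + 5 = 32
This matches the lower bound, so 4 is optimal.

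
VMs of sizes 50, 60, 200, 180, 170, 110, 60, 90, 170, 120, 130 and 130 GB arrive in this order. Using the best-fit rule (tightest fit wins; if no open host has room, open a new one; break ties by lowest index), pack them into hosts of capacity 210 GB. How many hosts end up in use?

  50 → host 1 (new)  [load 50/210]
  60 → host 1  [load 110/210]
  200 → host 2 (new)  [load 200/210]
  180 → host 3 (new)  [load 180/210]
  170 → host 4 (new)  [load 170/210]
  110 → host 5 (new)  [load 110/210]
  60 → host 1  [load 170/210]
  90 → host 5  [load 200/210]
  170 → host 6 (new)  [load 170/210]
  120 → host 7 (new)  [load 120/210]
  130 → host 8 (new)  [load 130/210]
  130 → host 9 (new)  [load 130/210]
9 hosts opened.

9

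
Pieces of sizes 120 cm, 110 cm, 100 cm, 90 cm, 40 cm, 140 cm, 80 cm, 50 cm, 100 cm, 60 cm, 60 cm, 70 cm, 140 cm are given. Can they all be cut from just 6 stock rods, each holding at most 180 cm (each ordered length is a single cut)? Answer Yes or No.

No

Total = 1160 cm; ⌈1160/180⌉ = 7.
At least 7 stock rods are required, but only 6 are allowed.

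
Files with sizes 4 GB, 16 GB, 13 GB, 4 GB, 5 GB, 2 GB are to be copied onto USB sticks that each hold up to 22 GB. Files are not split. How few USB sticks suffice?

2

Total = 16 + 13 + 5 + 4 + 4 + 2 = 44 GB.
Lower bound: ⌈44/22⌉ = 2 USB sticks.
A packing using 2 USB sticks:
  USB stick 1: 16 + 4 + 2 = 22
  USB stick 2: 13 + 5 + 4 = 22
This matches the lower bound, so 2 is optimal.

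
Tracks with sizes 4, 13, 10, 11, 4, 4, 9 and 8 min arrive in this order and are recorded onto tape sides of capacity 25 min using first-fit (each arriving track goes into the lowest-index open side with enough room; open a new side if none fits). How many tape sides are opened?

  4 → side 1 (new)  [load 4/25]
  13 → side 1  [load 17/25]
  10 → side 2 (new)  [load 10/25]
  11 → side 2  [load 21/25]
  4 → side 1  [load 21/25]
  4 → side 1  [load 25/25]
  9 → side 3 (new)  [load 9/25]
  8 → side 3  [load 17/25]
3 tape sides opened.

3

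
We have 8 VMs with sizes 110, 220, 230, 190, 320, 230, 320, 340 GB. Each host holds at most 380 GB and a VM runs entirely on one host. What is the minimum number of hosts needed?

7

Total = 340 + 320 + 320 + 230 + 230 + 220 + 190 + 110 = 1960 GB.
Lower bound: ⌈1960/380⌉ = 6 hosts.
A packing using 7 hosts:
  host 1: 340 = 340
  host 2: 320 = 320
  host 3: 320 = 320
  host 4: 230 + 110 = 340
  host 5: 230 = 230
  host 6: 220 = 220
  host 7: 190 = 190
No arrangement into 6 hosts stays within capacity, so 7 is optimal.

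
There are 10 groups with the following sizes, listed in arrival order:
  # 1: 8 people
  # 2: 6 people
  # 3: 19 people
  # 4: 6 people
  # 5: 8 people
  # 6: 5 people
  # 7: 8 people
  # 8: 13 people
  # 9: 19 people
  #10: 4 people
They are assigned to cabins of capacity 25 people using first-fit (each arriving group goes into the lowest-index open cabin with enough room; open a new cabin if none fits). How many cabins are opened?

  8 → cabin 1 (new)  [load 8/25]
  6 → cabin 1  [load 14/25]
  19 → cabin 2 (new)  [load 19/25]
  6 → cabin 1  [load 20/25]
  8 → cabin 3 (new)  [load 8/25]
  5 → cabin 1  [load 25/25]
  8 → cabin 3  [load 16/25]
  13 → cabin 4 (new)  [load 13/25]
  19 → cabin 5 (new)  [load 19/25]
  4 → cabin 2  [load 23/25]
5 cabins opened.

5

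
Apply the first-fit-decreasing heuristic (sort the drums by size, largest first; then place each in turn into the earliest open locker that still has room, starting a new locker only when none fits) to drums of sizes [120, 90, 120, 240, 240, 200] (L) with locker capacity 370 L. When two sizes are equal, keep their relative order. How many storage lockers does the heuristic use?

Sorted descending: 240, 240, 200, 120, 120, 90.
  240 → locker 1 (new)  [load 240/370]
  240 → locker 2 (new)  [load 240/370]
  200 → locker 3 (new)  [load 200/370]
  120 → locker 1  [load 360/370]
  120 → locker 2  [load 360/370]
  90 → locker 3  [load 290/370]
3 storage lockers opened.

3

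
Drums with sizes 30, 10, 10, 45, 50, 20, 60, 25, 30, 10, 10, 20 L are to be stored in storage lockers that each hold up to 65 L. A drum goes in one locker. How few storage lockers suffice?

Total = 60 + 50 + 45 + 30 + 30 + 25 + 20 + 20 + 10 + 10 + 10 + 10 = 320 L.
Lower bound: ⌈320/65⌉ = 5 storage lockers.
A packing using 6 storage lockers:
  locker 1: 60 = 60
  locker 2: 50 + 10 = 60
  locker 3: 45 + 20 = 65
  locker 4: 30 + 30 = 60
  locker 5: 25 + 20 + 10 + 10 = 65
  locker 6: 10 = 10
No arrangement into 5 storage lockers stays within capacity, so 6 is optimal.

6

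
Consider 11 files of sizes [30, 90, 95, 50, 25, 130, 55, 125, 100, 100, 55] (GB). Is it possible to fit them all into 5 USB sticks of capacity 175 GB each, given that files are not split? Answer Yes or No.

Total = 855 GB; ⌈855/175⌉ = 5.
6 files each exceed half the capacity and cannot share a USB stick, forcing at least 6 USB sticks.
At least 6 USB sticks are required, but only 5 are allowed.

No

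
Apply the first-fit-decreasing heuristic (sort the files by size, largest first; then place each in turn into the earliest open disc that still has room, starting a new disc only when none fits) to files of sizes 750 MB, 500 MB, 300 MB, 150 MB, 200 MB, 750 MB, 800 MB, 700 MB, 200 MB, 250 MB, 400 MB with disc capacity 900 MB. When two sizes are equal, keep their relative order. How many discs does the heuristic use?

6

Sorted descending: 800, 750, 750, 700, 500, 400, 300, 250, 200, 200, 150.
  800 → disc 1 (new)  [load 800/900]
  750 → disc 2 (new)  [load 750/900]
  750 → disc 3 (new)  [load 750/900]
  700 → disc 4 (new)  [load 700/900]
  500 → disc 5 (new)  [load 500/900]
  400 → disc 5  [load 900/900]
  300 → disc 6 (new)  [load 300/900]
  250 → disc 6  [load 550/900]
  200 → disc 4  [load 900/900]
  200 → disc 6  [load 750/900]
  150 → disc 2  [load 900/900]
6 discs opened.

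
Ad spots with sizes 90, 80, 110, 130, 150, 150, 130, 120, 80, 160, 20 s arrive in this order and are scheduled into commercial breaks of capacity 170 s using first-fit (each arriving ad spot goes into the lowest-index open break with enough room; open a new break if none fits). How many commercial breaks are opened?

  90 → break 1 (new)  [load 90/170]
  80 → break 1  [load 170/170]
  110 → break 2 (new)  [load 110/170]
  130 → break 3 (new)  [load 130/170]
  150 → break 4 (new)  [load 150/170]
  150 → break 5 (new)  [load 150/170]
  130 → break 6 (new)  [load 130/170]
  120 → break 7 (new)  [load 120/170]
  80 → break 8 (new)  [load 80/170]
  160 → break 9 (new)  [load 160/170]
  20 → break 2  [load 130/170]
9 commercial breaks opened.

9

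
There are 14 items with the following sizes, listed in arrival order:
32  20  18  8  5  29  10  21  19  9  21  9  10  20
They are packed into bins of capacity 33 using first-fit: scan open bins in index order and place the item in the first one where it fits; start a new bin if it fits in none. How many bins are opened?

  32 → bin 1 (new)  [load 32/33]
  20 → bin 2 (new)  [load 20/33]
  18 → bin 3 (new)  [load 18/33]
  8 → bin 2  [load 28/33]
  5 → bin 2  [load 33/33]
  29 → bin 4 (new)  [load 29/33]
  10 → bin 3  [load 28/33]
  21 → bin 5 (new)  [load 21/33]
  19 → bin 6 (new)  [load 19/33]
  9 → bin 5  [load 30/33]
  21 → bin 7 (new)  [load 21/33]
  9 → bin 6  [load 28/33]
  10 → bin 7  [load 31/33]
  20 → bin 8 (new)  [load 20/33]
8 bins opened.

8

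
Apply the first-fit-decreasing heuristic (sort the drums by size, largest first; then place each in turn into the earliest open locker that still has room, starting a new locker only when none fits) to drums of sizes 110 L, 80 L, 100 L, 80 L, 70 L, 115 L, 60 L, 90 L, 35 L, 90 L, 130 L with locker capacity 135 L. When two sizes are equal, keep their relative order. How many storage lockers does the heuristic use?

Sorted descending: 130, 115, 110, 100, 90, 90, 80, 80, 70, 60, 35.
  130 → locker 1 (new)  [load 130/135]
  115 → locker 2 (new)  [load 115/135]
  110 → locker 3 (new)  [load 110/135]
  100 → locker 4 (new)  [load 100/135]
  90 → locker 5 (new)  [load 90/135]
  90 → locker 6 (new)  [load 90/135]
  80 → locker 7 (new)  [load 80/135]
  80 → locker 8 (new)  [load 80/135]
  70 → locker 9 (new)  [load 70/135]
  60 → locker 9  [load 130/135]
  35 → locker 4  [load 135/135]
9 storage lockers opened.

9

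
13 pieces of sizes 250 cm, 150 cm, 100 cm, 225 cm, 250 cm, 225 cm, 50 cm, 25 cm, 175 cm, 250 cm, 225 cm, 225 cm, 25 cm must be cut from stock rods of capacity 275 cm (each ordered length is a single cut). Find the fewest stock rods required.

9

Total = 250 + 250 + 250 + 225 + 225 + 225 + 225 + 175 + 150 + 100 + 50 + 25 + 25 = 2175 cm.
Lower bound: ⌈2175/275⌉ = 8 stock rods.
Also, 9 pieces each exceed 275/2 cm, and no two of those can share a stock rod, so at least 9 stock rods are needed.
A packing using 9 stock rods:
  stock rod 1: 250 + 25 = 275
  stock rod 2: 250 + 25 = 275
  stock rod 3: 250 = 250
  stock rod 4: 225 + 50 = 275
  stock rod 5: 225 = 225
  stock rod 6: 225 = 225
  stock rod 7: 225 = 225
  stock rod 8: 175 + 100 = 275
  stock rod 9: 150 = 150
This matches the lower bound, so 9 is optimal.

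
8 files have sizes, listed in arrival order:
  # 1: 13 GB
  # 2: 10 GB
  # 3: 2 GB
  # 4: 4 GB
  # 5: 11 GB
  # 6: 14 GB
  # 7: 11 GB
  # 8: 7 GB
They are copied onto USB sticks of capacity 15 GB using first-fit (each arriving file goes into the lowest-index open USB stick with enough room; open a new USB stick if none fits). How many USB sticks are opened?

6

  13 → USB stick 1 (new)  [load 13/15]
  10 → USB stick 2 (new)  [load 10/15]
  2 → USB stick 1  [load 15/15]
  4 → USB stick 2  [load 14/15]
  11 → USB stick 3 (new)  [load 11/15]
  14 → USB stick 4 (new)  [load 14/15]
  11 → USB stick 5 (new)  [load 11/15]
  7 → USB stick 6 (new)  [load 7/15]
6 USB sticks opened.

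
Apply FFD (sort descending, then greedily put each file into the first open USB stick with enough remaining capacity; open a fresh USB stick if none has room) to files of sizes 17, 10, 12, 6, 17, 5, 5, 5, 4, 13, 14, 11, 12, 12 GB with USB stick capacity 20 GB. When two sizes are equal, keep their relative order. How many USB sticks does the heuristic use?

9

Sorted descending: 17, 17, 14, 13, 12, 12, 12, 11, 10, 6, 5, 5, 5, 4.
  17 → USB stick 1 (new)  [load 17/20]
  17 → USB stick 2 (new)  [load 17/20]
  14 → USB stick 3 (new)  [load 14/20]
  13 → USB stick 4 (new)  [load 13/20]
  12 → USB stick 5 (new)  [load 12/20]
  12 → USB stick 6 (new)  [load 12/20]
  12 → USB stick 7 (new)  [load 12/20]
  11 → USB stick 8 (new)  [load 11/20]
  10 → USB stick 9 (new)  [load 10/20]
  6 → USB stick 3  [load 20/20]
  5 → USB stick 4  [load 18/20]
  5 → USB stick 5  [load 17/20]
  5 → USB stick 6  [load 17/20]
  4 → USB stick 7  [load 16/20]
9 USB sticks opened.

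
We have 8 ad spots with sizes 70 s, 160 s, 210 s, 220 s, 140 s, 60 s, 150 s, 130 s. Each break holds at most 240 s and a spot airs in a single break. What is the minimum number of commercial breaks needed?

6

Total = 220 + 210 + 160 + 150 + 140 + 130 + 70 + 60 = 1140 s.
Lower bound: ⌈1140/240⌉ = 5 commercial breaks.
Also, 6 ad spots each exceed 120 s, and no two of those can share a break, so at least 6 commercial breaks are needed.
A packing using 6 commercial breaks:
  break 1: 220 = 220
  break 2: 210 = 210
  break 3: 160 + 70 = 230
  break 4: 150 + 60 = 210
  break 5: 140 = 140
  break 6: 130 = 130
This matches the lower bound, so 6 is optimal.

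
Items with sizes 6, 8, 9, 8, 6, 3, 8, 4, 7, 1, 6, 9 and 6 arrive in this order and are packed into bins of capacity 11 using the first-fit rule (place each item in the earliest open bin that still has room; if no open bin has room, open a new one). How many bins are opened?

10

  6 → bin 1 (new)  [load 6/11]
  8 → bin 2 (new)  [load 8/11]
  9 → bin 3 (new)  [load 9/11]
  8 → bin 4 (new)  [load 8/11]
  6 → bin 5 (new)  [load 6/11]
  3 → bin 1  [load 9/11]
  8 → bin 6 (new)  [load 8/11]
  4 → bin 5  [load 10/11]
  7 → bin 7 (new)  [load 7/11]
  1 → bin 1  [load 10/11]
  6 → bin 8 (new)  [load 6/11]
  9 → bin 9 (new)  [load 9/11]
  6 → bin 10 (new)  [load 6/11]
10 bins opened.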